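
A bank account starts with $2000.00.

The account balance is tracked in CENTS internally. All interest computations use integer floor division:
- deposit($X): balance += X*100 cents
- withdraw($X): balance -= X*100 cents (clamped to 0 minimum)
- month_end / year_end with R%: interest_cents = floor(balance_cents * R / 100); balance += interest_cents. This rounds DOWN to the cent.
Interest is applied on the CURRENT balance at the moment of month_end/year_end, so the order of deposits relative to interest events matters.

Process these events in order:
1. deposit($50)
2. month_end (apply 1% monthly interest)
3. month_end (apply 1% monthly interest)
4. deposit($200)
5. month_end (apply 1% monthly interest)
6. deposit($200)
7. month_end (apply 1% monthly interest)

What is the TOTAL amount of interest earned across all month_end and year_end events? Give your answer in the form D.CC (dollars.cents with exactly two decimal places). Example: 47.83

Answer: 89.25

Derivation:
After 1 (deposit($50)): balance=$2050.00 total_interest=$0.00
After 2 (month_end (apply 1% monthly interest)): balance=$2070.50 total_interest=$20.50
After 3 (month_end (apply 1% monthly interest)): balance=$2091.20 total_interest=$41.20
After 4 (deposit($200)): balance=$2291.20 total_interest=$41.20
After 5 (month_end (apply 1% monthly interest)): balance=$2314.11 total_interest=$64.11
After 6 (deposit($200)): balance=$2514.11 total_interest=$64.11
After 7 (month_end (apply 1% monthly interest)): balance=$2539.25 total_interest=$89.25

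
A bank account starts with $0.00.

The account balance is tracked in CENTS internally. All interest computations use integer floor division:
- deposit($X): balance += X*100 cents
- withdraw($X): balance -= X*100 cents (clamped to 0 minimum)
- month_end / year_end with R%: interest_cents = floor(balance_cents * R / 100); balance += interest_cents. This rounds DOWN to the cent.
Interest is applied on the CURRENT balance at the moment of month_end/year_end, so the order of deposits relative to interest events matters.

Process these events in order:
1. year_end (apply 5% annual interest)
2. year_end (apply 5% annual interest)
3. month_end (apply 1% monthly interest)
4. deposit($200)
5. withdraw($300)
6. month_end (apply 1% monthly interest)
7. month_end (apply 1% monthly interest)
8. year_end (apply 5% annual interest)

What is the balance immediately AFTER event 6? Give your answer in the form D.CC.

Answer: 0.00

Derivation:
After 1 (year_end (apply 5% annual interest)): balance=$0.00 total_interest=$0.00
After 2 (year_end (apply 5% annual interest)): balance=$0.00 total_interest=$0.00
After 3 (month_end (apply 1% monthly interest)): balance=$0.00 total_interest=$0.00
After 4 (deposit($200)): balance=$200.00 total_interest=$0.00
After 5 (withdraw($300)): balance=$0.00 total_interest=$0.00
After 6 (month_end (apply 1% monthly interest)): balance=$0.00 total_interest=$0.00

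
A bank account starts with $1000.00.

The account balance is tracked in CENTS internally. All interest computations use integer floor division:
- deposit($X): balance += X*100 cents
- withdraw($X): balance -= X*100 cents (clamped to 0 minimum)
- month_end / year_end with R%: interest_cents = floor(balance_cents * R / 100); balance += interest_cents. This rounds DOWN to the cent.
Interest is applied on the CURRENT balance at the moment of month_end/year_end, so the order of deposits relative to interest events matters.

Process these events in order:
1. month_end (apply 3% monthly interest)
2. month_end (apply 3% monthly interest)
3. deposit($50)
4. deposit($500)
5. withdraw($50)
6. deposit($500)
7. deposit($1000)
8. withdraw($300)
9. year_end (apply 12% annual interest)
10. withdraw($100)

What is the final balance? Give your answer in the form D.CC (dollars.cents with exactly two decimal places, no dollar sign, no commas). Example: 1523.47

Answer: 2992.20

Derivation:
After 1 (month_end (apply 3% monthly interest)): balance=$1030.00 total_interest=$30.00
After 2 (month_end (apply 3% monthly interest)): balance=$1060.90 total_interest=$60.90
After 3 (deposit($50)): balance=$1110.90 total_interest=$60.90
After 4 (deposit($500)): balance=$1610.90 total_interest=$60.90
After 5 (withdraw($50)): balance=$1560.90 total_interest=$60.90
After 6 (deposit($500)): balance=$2060.90 total_interest=$60.90
After 7 (deposit($1000)): balance=$3060.90 total_interest=$60.90
After 8 (withdraw($300)): balance=$2760.90 total_interest=$60.90
After 9 (year_end (apply 12% annual interest)): balance=$3092.20 total_interest=$392.20
After 10 (withdraw($100)): balance=$2992.20 total_interest=$392.20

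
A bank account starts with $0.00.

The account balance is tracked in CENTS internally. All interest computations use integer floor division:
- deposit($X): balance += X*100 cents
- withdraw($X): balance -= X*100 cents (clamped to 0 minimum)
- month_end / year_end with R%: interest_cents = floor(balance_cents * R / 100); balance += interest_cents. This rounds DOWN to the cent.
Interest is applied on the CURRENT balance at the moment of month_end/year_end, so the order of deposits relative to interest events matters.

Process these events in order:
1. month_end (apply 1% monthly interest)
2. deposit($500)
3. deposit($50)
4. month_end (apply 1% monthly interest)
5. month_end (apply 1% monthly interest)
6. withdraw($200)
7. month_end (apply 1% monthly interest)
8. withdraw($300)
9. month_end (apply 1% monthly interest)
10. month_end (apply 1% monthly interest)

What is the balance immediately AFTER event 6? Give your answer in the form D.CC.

Answer: 361.05

Derivation:
After 1 (month_end (apply 1% monthly interest)): balance=$0.00 total_interest=$0.00
After 2 (deposit($500)): balance=$500.00 total_interest=$0.00
After 3 (deposit($50)): balance=$550.00 total_interest=$0.00
After 4 (month_end (apply 1% monthly interest)): balance=$555.50 total_interest=$5.50
After 5 (month_end (apply 1% monthly interest)): balance=$561.05 total_interest=$11.05
After 6 (withdraw($200)): balance=$361.05 total_interest=$11.05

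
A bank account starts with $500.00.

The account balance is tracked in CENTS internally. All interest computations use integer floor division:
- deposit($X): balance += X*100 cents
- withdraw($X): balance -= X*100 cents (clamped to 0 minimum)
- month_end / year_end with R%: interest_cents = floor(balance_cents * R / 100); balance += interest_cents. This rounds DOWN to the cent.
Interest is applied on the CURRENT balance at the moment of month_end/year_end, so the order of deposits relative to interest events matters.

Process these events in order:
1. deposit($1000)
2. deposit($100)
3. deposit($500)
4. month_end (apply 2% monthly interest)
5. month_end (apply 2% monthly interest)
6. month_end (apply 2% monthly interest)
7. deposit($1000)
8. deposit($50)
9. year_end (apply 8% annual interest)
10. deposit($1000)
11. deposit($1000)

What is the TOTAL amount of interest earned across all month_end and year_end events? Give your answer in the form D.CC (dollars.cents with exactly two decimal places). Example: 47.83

Answer: 390.81

Derivation:
After 1 (deposit($1000)): balance=$1500.00 total_interest=$0.00
After 2 (deposit($100)): balance=$1600.00 total_interest=$0.00
After 3 (deposit($500)): balance=$2100.00 total_interest=$0.00
After 4 (month_end (apply 2% monthly interest)): balance=$2142.00 total_interest=$42.00
After 5 (month_end (apply 2% monthly interest)): balance=$2184.84 total_interest=$84.84
After 6 (month_end (apply 2% monthly interest)): balance=$2228.53 total_interest=$128.53
After 7 (deposit($1000)): balance=$3228.53 total_interest=$128.53
After 8 (deposit($50)): balance=$3278.53 total_interest=$128.53
After 9 (year_end (apply 8% annual interest)): balance=$3540.81 total_interest=$390.81
After 10 (deposit($1000)): balance=$4540.81 total_interest=$390.81
After 11 (deposit($1000)): balance=$5540.81 total_interest=$390.81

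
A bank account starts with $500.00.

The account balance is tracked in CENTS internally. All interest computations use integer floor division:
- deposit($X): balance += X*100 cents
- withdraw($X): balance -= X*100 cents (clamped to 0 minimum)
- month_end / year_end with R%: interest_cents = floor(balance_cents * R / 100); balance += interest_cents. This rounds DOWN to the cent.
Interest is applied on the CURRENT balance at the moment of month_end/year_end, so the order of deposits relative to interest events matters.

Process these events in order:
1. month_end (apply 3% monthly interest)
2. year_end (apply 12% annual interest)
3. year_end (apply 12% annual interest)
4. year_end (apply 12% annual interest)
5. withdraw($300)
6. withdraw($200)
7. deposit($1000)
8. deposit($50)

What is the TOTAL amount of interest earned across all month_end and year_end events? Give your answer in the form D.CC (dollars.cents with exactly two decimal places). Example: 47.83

Answer: 223.53

Derivation:
After 1 (month_end (apply 3% monthly interest)): balance=$515.00 total_interest=$15.00
After 2 (year_end (apply 12% annual interest)): balance=$576.80 total_interest=$76.80
After 3 (year_end (apply 12% annual interest)): balance=$646.01 total_interest=$146.01
After 4 (year_end (apply 12% annual interest)): balance=$723.53 total_interest=$223.53
After 5 (withdraw($300)): balance=$423.53 total_interest=$223.53
After 6 (withdraw($200)): balance=$223.53 total_interest=$223.53
After 7 (deposit($1000)): balance=$1223.53 total_interest=$223.53
After 8 (deposit($50)): balance=$1273.53 total_interest=$223.53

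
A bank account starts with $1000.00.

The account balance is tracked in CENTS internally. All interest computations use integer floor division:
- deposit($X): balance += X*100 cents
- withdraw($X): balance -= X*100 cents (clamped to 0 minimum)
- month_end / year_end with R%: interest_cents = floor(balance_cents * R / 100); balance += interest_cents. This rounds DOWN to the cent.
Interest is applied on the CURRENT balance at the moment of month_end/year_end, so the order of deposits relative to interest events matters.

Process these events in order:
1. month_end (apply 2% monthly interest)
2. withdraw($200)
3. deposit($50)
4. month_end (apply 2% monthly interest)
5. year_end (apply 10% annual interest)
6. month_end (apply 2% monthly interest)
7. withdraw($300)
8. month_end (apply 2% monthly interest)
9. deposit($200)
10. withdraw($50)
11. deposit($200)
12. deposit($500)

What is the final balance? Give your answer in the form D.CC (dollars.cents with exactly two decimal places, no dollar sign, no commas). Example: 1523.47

After 1 (month_end (apply 2% monthly interest)): balance=$1020.00 total_interest=$20.00
After 2 (withdraw($200)): balance=$820.00 total_interest=$20.00
After 3 (deposit($50)): balance=$870.00 total_interest=$20.00
After 4 (month_end (apply 2% monthly interest)): balance=$887.40 total_interest=$37.40
After 5 (year_end (apply 10% annual interest)): balance=$976.14 total_interest=$126.14
After 6 (month_end (apply 2% monthly interest)): balance=$995.66 total_interest=$145.66
After 7 (withdraw($300)): balance=$695.66 total_interest=$145.66
After 8 (month_end (apply 2% monthly interest)): balance=$709.57 total_interest=$159.57
After 9 (deposit($200)): balance=$909.57 total_interest=$159.57
After 10 (withdraw($50)): balance=$859.57 total_interest=$159.57
After 11 (deposit($200)): balance=$1059.57 total_interest=$159.57
After 12 (deposit($500)): balance=$1559.57 total_interest=$159.57

Answer: 1559.57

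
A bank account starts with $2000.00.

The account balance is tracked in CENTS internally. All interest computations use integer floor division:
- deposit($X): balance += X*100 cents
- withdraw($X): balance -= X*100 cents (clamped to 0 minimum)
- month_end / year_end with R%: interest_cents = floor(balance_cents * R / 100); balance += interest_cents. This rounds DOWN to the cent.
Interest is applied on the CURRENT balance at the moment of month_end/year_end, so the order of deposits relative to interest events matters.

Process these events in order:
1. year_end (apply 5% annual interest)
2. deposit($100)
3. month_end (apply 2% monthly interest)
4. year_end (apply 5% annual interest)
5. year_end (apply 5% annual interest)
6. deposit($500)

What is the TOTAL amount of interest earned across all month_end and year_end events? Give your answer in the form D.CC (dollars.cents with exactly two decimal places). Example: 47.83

Answer: 374.01

Derivation:
After 1 (year_end (apply 5% annual interest)): balance=$2100.00 total_interest=$100.00
After 2 (deposit($100)): balance=$2200.00 total_interest=$100.00
After 3 (month_end (apply 2% monthly interest)): balance=$2244.00 total_interest=$144.00
After 4 (year_end (apply 5% annual interest)): balance=$2356.20 total_interest=$256.20
After 5 (year_end (apply 5% annual interest)): balance=$2474.01 total_interest=$374.01
After 6 (deposit($500)): balance=$2974.01 total_interest=$374.01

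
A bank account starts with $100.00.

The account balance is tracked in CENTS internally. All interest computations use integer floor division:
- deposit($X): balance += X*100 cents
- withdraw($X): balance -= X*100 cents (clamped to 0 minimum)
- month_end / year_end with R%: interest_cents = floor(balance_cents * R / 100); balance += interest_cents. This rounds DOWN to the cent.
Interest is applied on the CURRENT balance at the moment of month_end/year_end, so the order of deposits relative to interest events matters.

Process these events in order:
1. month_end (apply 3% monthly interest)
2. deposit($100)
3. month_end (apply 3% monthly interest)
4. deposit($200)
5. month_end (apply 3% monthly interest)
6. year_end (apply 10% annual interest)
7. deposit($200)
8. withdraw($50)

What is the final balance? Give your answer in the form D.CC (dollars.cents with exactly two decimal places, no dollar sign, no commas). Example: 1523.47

Answer: 613.49

Derivation:
After 1 (month_end (apply 3% monthly interest)): balance=$103.00 total_interest=$3.00
After 2 (deposit($100)): balance=$203.00 total_interest=$3.00
After 3 (month_end (apply 3% monthly interest)): balance=$209.09 total_interest=$9.09
After 4 (deposit($200)): balance=$409.09 total_interest=$9.09
After 5 (month_end (apply 3% monthly interest)): balance=$421.36 total_interest=$21.36
After 6 (year_end (apply 10% annual interest)): balance=$463.49 total_interest=$63.49
After 7 (deposit($200)): balance=$663.49 total_interest=$63.49
After 8 (withdraw($50)): balance=$613.49 total_interest=$63.49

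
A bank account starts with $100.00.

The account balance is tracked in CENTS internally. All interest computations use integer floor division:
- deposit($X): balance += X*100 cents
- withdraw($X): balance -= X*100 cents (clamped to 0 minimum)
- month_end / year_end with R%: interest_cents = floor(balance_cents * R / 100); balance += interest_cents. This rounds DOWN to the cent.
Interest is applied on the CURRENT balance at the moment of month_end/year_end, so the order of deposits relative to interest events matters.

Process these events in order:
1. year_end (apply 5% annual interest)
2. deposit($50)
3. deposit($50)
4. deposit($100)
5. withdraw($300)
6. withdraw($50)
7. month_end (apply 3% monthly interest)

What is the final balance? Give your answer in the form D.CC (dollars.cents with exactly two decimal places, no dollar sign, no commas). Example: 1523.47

After 1 (year_end (apply 5% annual interest)): balance=$105.00 total_interest=$5.00
After 2 (deposit($50)): balance=$155.00 total_interest=$5.00
After 3 (deposit($50)): balance=$205.00 total_interest=$5.00
After 4 (deposit($100)): balance=$305.00 total_interest=$5.00
After 5 (withdraw($300)): balance=$5.00 total_interest=$5.00
After 6 (withdraw($50)): balance=$0.00 total_interest=$5.00
After 7 (month_end (apply 3% monthly interest)): balance=$0.00 total_interest=$5.00

Answer: 0.00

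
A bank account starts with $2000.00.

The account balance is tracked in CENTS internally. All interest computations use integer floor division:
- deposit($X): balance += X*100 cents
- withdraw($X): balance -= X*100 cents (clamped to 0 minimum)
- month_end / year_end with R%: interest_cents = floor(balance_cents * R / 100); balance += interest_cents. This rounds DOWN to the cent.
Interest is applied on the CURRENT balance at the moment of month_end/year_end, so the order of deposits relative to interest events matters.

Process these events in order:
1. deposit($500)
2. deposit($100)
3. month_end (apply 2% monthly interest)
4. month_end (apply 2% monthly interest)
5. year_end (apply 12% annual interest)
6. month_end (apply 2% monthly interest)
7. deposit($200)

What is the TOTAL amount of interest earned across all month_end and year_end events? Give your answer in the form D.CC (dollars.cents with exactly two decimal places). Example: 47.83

Answer: 490.23

Derivation:
After 1 (deposit($500)): balance=$2500.00 total_interest=$0.00
After 2 (deposit($100)): balance=$2600.00 total_interest=$0.00
After 3 (month_end (apply 2% monthly interest)): balance=$2652.00 total_interest=$52.00
After 4 (month_end (apply 2% monthly interest)): balance=$2705.04 total_interest=$105.04
After 5 (year_end (apply 12% annual interest)): balance=$3029.64 total_interest=$429.64
After 6 (month_end (apply 2% monthly interest)): balance=$3090.23 total_interest=$490.23
After 7 (deposit($200)): balance=$3290.23 total_interest=$490.23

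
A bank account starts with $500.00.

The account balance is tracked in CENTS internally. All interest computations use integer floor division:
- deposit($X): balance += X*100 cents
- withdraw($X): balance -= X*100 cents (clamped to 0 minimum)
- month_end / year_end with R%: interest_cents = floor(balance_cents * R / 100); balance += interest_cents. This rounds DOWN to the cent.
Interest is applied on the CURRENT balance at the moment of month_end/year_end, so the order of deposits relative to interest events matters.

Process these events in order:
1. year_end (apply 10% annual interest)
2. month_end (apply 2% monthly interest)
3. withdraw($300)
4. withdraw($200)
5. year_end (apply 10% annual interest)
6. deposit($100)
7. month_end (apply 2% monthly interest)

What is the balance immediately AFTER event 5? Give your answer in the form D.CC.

After 1 (year_end (apply 10% annual interest)): balance=$550.00 total_interest=$50.00
After 2 (month_end (apply 2% monthly interest)): balance=$561.00 total_interest=$61.00
After 3 (withdraw($300)): balance=$261.00 total_interest=$61.00
After 4 (withdraw($200)): balance=$61.00 total_interest=$61.00
After 5 (year_end (apply 10% annual interest)): balance=$67.10 total_interest=$67.10

Answer: 67.10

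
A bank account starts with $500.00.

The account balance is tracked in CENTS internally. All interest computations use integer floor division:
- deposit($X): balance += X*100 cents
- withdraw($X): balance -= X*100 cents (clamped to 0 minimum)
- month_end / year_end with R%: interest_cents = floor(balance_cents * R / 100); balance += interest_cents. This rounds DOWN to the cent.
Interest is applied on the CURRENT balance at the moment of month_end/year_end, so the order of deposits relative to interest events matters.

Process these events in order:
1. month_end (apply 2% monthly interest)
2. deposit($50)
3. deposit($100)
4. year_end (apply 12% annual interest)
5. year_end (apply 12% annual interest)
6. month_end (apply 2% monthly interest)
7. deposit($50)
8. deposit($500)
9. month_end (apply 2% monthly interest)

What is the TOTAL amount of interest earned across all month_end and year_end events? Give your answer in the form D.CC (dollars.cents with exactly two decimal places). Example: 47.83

Answer: 222.33

Derivation:
After 1 (month_end (apply 2% monthly interest)): balance=$510.00 total_interest=$10.00
After 2 (deposit($50)): balance=$560.00 total_interest=$10.00
After 3 (deposit($100)): balance=$660.00 total_interest=$10.00
After 4 (year_end (apply 12% annual interest)): balance=$739.20 total_interest=$89.20
After 5 (year_end (apply 12% annual interest)): balance=$827.90 total_interest=$177.90
After 6 (month_end (apply 2% monthly interest)): balance=$844.45 total_interest=$194.45
After 7 (deposit($50)): balance=$894.45 total_interest=$194.45
After 8 (deposit($500)): balance=$1394.45 total_interest=$194.45
After 9 (month_end (apply 2% monthly interest)): balance=$1422.33 total_interest=$222.33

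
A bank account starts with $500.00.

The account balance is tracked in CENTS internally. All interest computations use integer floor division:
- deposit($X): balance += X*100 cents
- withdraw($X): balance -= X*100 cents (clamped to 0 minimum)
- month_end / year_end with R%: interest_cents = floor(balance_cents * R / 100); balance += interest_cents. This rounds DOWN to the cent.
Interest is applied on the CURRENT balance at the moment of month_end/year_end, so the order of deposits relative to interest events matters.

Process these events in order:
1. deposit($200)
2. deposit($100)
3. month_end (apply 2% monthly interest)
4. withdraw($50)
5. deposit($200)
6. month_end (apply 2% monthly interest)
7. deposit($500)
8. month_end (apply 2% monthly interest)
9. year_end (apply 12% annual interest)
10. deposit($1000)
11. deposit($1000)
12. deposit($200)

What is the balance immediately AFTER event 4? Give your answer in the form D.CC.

After 1 (deposit($200)): balance=$700.00 total_interest=$0.00
After 2 (deposit($100)): balance=$800.00 total_interest=$0.00
After 3 (month_end (apply 2% monthly interest)): balance=$816.00 total_interest=$16.00
After 4 (withdraw($50)): balance=$766.00 total_interest=$16.00

Answer: 766.00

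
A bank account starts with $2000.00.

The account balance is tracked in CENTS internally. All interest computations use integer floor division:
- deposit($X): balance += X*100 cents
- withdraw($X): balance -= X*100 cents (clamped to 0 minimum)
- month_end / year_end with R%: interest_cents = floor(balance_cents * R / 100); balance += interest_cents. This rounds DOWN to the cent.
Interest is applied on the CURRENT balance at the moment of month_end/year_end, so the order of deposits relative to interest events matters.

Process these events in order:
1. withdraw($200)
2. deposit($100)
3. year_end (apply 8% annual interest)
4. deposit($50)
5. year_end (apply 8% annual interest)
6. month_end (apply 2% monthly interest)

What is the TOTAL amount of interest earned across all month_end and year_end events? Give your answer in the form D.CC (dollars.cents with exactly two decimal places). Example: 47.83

Answer: 365.56

Derivation:
After 1 (withdraw($200)): balance=$1800.00 total_interest=$0.00
After 2 (deposit($100)): balance=$1900.00 total_interest=$0.00
After 3 (year_end (apply 8% annual interest)): balance=$2052.00 total_interest=$152.00
After 4 (deposit($50)): balance=$2102.00 total_interest=$152.00
After 5 (year_end (apply 8% annual interest)): balance=$2270.16 total_interest=$320.16
After 6 (month_end (apply 2% monthly interest)): balance=$2315.56 total_interest=$365.56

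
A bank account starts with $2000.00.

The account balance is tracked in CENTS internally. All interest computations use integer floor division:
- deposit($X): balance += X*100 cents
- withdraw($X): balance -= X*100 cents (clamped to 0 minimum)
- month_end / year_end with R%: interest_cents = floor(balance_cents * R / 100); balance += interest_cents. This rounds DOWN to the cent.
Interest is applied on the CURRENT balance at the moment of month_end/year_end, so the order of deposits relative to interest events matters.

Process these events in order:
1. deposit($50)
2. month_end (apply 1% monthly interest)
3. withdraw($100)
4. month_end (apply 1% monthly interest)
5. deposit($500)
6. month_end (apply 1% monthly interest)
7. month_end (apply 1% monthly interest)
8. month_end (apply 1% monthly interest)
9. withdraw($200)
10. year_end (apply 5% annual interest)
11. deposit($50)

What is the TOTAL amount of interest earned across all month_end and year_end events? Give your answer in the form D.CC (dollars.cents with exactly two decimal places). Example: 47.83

After 1 (deposit($50)): balance=$2050.00 total_interest=$0.00
After 2 (month_end (apply 1% monthly interest)): balance=$2070.50 total_interest=$20.50
After 3 (withdraw($100)): balance=$1970.50 total_interest=$20.50
After 4 (month_end (apply 1% monthly interest)): balance=$1990.20 total_interest=$40.20
After 5 (deposit($500)): balance=$2490.20 total_interest=$40.20
After 6 (month_end (apply 1% monthly interest)): balance=$2515.10 total_interest=$65.10
After 7 (month_end (apply 1% monthly interest)): balance=$2540.25 total_interest=$90.25
After 8 (month_end (apply 1% monthly interest)): balance=$2565.65 total_interest=$115.65
After 9 (withdraw($200)): balance=$2365.65 total_interest=$115.65
After 10 (year_end (apply 5% annual interest)): balance=$2483.93 total_interest=$233.93
After 11 (deposit($50)): balance=$2533.93 total_interest=$233.93

Answer: 233.93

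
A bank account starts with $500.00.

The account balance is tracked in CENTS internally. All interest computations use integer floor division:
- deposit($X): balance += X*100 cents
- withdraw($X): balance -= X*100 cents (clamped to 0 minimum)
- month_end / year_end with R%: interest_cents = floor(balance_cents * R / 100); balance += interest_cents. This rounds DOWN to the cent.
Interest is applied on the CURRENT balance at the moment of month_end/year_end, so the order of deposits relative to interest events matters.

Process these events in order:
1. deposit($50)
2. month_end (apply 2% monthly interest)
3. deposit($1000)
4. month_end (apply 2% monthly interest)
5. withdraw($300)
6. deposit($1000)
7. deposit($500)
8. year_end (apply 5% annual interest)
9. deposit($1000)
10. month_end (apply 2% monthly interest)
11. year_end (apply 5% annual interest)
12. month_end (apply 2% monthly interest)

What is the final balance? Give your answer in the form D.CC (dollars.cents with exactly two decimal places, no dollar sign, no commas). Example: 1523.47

Answer: 4295.19

Derivation:
After 1 (deposit($50)): balance=$550.00 total_interest=$0.00
After 2 (month_end (apply 2% monthly interest)): balance=$561.00 total_interest=$11.00
After 3 (deposit($1000)): balance=$1561.00 total_interest=$11.00
After 4 (month_end (apply 2% monthly interest)): balance=$1592.22 total_interest=$42.22
After 5 (withdraw($300)): balance=$1292.22 total_interest=$42.22
After 6 (deposit($1000)): balance=$2292.22 total_interest=$42.22
After 7 (deposit($500)): balance=$2792.22 total_interest=$42.22
After 8 (year_end (apply 5% annual interest)): balance=$2931.83 total_interest=$181.83
After 9 (deposit($1000)): balance=$3931.83 total_interest=$181.83
After 10 (month_end (apply 2% monthly interest)): balance=$4010.46 total_interest=$260.46
After 11 (year_end (apply 5% annual interest)): balance=$4210.98 total_interest=$460.98
After 12 (month_end (apply 2% monthly interest)): balance=$4295.19 total_interest=$545.19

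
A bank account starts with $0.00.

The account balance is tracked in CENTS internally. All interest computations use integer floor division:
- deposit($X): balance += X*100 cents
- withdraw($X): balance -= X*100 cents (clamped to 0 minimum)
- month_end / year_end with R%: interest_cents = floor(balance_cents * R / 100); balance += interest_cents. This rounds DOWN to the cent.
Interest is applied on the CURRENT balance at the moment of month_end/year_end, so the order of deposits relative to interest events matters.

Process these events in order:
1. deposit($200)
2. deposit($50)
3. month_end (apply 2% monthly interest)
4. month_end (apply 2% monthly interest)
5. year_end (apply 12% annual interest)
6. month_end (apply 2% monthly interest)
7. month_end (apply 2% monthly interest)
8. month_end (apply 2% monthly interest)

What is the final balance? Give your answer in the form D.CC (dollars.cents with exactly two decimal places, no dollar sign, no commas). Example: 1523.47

After 1 (deposit($200)): balance=$200.00 total_interest=$0.00
After 2 (deposit($50)): balance=$250.00 total_interest=$0.00
After 3 (month_end (apply 2% monthly interest)): balance=$255.00 total_interest=$5.00
After 4 (month_end (apply 2% monthly interest)): balance=$260.10 total_interest=$10.10
After 5 (year_end (apply 12% annual interest)): balance=$291.31 total_interest=$41.31
After 6 (month_end (apply 2% monthly interest)): balance=$297.13 total_interest=$47.13
After 7 (month_end (apply 2% monthly interest)): balance=$303.07 total_interest=$53.07
After 8 (month_end (apply 2% monthly interest)): balance=$309.13 total_interest=$59.13

Answer: 309.13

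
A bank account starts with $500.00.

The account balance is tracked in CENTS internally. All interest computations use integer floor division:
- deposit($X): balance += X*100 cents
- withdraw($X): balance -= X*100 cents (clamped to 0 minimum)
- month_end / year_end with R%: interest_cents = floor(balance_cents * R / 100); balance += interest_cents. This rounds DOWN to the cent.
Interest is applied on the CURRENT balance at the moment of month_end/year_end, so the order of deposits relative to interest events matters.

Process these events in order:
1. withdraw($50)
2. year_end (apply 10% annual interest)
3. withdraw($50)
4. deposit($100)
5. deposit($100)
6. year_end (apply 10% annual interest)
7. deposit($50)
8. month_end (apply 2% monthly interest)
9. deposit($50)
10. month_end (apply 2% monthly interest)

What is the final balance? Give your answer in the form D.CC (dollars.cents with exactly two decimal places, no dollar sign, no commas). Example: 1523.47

Answer: 841.18

Derivation:
After 1 (withdraw($50)): balance=$450.00 total_interest=$0.00
After 2 (year_end (apply 10% annual interest)): balance=$495.00 total_interest=$45.00
After 3 (withdraw($50)): balance=$445.00 total_interest=$45.00
After 4 (deposit($100)): balance=$545.00 total_interest=$45.00
After 5 (deposit($100)): balance=$645.00 total_interest=$45.00
After 6 (year_end (apply 10% annual interest)): balance=$709.50 total_interest=$109.50
After 7 (deposit($50)): balance=$759.50 total_interest=$109.50
After 8 (month_end (apply 2% monthly interest)): balance=$774.69 total_interest=$124.69
After 9 (deposit($50)): balance=$824.69 total_interest=$124.69
After 10 (month_end (apply 2% monthly interest)): balance=$841.18 total_interest=$141.18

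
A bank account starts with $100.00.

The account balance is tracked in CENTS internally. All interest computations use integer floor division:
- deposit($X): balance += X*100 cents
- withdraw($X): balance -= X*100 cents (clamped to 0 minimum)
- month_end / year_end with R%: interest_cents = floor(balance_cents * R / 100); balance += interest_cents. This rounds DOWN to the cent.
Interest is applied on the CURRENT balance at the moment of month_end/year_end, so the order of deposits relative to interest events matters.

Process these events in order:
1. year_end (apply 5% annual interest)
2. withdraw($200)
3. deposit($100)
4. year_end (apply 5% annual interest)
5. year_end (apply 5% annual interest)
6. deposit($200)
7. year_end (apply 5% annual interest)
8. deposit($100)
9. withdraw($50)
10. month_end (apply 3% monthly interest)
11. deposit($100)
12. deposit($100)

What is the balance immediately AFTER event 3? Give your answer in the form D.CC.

After 1 (year_end (apply 5% annual interest)): balance=$105.00 total_interest=$5.00
After 2 (withdraw($200)): balance=$0.00 total_interest=$5.00
After 3 (deposit($100)): balance=$100.00 total_interest=$5.00

Answer: 100.00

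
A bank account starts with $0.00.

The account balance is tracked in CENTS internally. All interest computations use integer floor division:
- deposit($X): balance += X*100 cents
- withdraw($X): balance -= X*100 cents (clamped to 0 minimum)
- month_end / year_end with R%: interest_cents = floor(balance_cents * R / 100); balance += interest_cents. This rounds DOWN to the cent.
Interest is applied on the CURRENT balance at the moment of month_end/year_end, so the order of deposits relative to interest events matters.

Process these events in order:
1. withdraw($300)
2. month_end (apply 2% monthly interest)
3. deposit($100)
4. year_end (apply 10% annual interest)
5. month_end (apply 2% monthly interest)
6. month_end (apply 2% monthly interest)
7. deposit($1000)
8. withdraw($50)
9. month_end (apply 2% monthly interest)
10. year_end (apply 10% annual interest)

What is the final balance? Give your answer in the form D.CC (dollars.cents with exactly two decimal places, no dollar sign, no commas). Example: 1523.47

Answer: 1194.29

Derivation:
After 1 (withdraw($300)): balance=$0.00 total_interest=$0.00
After 2 (month_end (apply 2% monthly interest)): balance=$0.00 total_interest=$0.00
After 3 (deposit($100)): balance=$100.00 total_interest=$0.00
After 4 (year_end (apply 10% annual interest)): balance=$110.00 total_interest=$10.00
After 5 (month_end (apply 2% monthly interest)): balance=$112.20 total_interest=$12.20
After 6 (month_end (apply 2% monthly interest)): balance=$114.44 total_interest=$14.44
After 7 (deposit($1000)): balance=$1114.44 total_interest=$14.44
After 8 (withdraw($50)): balance=$1064.44 total_interest=$14.44
After 9 (month_end (apply 2% monthly interest)): balance=$1085.72 total_interest=$35.72
After 10 (year_end (apply 10% annual interest)): balance=$1194.29 total_interest=$144.29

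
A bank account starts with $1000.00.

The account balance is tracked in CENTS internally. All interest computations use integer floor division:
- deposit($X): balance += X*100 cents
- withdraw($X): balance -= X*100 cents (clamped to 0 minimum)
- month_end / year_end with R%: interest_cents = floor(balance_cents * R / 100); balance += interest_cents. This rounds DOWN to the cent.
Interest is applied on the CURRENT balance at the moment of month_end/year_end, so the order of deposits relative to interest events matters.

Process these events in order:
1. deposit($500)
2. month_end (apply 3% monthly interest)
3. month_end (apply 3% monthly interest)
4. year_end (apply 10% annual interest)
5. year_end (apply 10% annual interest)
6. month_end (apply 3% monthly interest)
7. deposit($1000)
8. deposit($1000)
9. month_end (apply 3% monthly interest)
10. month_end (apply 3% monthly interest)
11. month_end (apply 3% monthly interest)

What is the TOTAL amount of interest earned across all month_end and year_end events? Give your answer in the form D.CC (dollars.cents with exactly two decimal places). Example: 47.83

After 1 (deposit($500)): balance=$1500.00 total_interest=$0.00
After 2 (month_end (apply 3% monthly interest)): balance=$1545.00 total_interest=$45.00
After 3 (month_end (apply 3% monthly interest)): balance=$1591.35 total_interest=$91.35
After 4 (year_end (apply 10% annual interest)): balance=$1750.48 total_interest=$250.48
After 5 (year_end (apply 10% annual interest)): balance=$1925.52 total_interest=$425.52
After 6 (month_end (apply 3% monthly interest)): balance=$1983.28 total_interest=$483.28
After 7 (deposit($1000)): balance=$2983.28 total_interest=$483.28
After 8 (deposit($1000)): balance=$3983.28 total_interest=$483.28
After 9 (month_end (apply 3% monthly interest)): balance=$4102.77 total_interest=$602.77
After 10 (month_end (apply 3% monthly interest)): balance=$4225.85 total_interest=$725.85
After 11 (month_end (apply 3% monthly interest)): balance=$4352.62 total_interest=$852.62

Answer: 852.62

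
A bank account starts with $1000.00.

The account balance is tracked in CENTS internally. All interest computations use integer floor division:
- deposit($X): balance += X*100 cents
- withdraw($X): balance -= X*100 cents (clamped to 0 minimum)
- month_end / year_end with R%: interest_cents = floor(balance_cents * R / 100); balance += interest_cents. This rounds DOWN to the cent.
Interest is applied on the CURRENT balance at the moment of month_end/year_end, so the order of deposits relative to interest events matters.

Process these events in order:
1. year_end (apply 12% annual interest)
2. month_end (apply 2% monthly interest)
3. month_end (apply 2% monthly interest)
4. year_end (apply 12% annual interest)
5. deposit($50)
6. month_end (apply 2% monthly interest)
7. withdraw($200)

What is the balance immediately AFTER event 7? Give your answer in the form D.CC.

After 1 (year_end (apply 12% annual interest)): balance=$1120.00 total_interest=$120.00
After 2 (month_end (apply 2% monthly interest)): balance=$1142.40 total_interest=$142.40
After 3 (month_end (apply 2% monthly interest)): balance=$1165.24 total_interest=$165.24
After 4 (year_end (apply 12% annual interest)): balance=$1305.06 total_interest=$305.06
After 5 (deposit($50)): balance=$1355.06 total_interest=$305.06
After 6 (month_end (apply 2% monthly interest)): balance=$1382.16 total_interest=$332.16
After 7 (withdraw($200)): balance=$1182.16 total_interest=$332.16

Answer: 1182.16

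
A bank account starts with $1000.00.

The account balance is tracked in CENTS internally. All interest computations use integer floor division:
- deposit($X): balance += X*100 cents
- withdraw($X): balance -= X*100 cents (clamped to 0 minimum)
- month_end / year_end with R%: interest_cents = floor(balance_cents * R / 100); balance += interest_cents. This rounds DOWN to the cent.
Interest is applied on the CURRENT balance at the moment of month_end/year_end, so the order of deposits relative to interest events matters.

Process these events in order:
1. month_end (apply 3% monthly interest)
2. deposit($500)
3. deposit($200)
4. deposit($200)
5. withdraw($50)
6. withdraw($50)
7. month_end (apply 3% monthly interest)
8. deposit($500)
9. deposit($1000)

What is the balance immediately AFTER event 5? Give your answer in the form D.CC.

Answer: 1880.00

Derivation:
After 1 (month_end (apply 3% monthly interest)): balance=$1030.00 total_interest=$30.00
After 2 (deposit($500)): balance=$1530.00 total_interest=$30.00
After 3 (deposit($200)): balance=$1730.00 total_interest=$30.00
After 4 (deposit($200)): balance=$1930.00 total_interest=$30.00
After 5 (withdraw($50)): balance=$1880.00 total_interest=$30.00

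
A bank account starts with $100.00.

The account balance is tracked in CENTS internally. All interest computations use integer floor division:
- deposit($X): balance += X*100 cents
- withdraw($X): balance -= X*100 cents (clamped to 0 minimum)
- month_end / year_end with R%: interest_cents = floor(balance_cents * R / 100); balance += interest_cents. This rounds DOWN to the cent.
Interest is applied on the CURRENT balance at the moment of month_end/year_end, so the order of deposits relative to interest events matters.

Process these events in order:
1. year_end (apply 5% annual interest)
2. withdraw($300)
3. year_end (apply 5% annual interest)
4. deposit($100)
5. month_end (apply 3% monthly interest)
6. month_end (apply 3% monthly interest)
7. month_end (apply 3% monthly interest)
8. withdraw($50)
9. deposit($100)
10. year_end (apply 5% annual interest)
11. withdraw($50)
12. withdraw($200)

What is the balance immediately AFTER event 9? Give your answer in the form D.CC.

Answer: 159.27

Derivation:
After 1 (year_end (apply 5% annual interest)): balance=$105.00 total_interest=$5.00
After 2 (withdraw($300)): balance=$0.00 total_interest=$5.00
After 3 (year_end (apply 5% annual interest)): balance=$0.00 total_interest=$5.00
After 4 (deposit($100)): balance=$100.00 total_interest=$5.00
After 5 (month_end (apply 3% monthly interest)): balance=$103.00 total_interest=$8.00
After 6 (month_end (apply 3% monthly interest)): balance=$106.09 total_interest=$11.09
After 7 (month_end (apply 3% monthly interest)): balance=$109.27 total_interest=$14.27
After 8 (withdraw($50)): balance=$59.27 total_interest=$14.27
After 9 (deposit($100)): balance=$159.27 total_interest=$14.27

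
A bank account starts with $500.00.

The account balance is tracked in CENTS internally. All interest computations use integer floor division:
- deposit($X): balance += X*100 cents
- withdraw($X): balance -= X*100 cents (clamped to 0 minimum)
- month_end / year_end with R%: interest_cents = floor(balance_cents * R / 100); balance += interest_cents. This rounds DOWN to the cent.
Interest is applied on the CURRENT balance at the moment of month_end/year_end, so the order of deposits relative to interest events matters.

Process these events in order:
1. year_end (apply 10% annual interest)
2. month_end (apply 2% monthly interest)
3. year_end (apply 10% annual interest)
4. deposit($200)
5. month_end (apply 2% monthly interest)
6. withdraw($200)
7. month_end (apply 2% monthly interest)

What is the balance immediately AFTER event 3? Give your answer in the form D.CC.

After 1 (year_end (apply 10% annual interest)): balance=$550.00 total_interest=$50.00
After 2 (month_end (apply 2% monthly interest)): balance=$561.00 total_interest=$61.00
After 3 (year_end (apply 10% annual interest)): balance=$617.10 total_interest=$117.10

Answer: 617.10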